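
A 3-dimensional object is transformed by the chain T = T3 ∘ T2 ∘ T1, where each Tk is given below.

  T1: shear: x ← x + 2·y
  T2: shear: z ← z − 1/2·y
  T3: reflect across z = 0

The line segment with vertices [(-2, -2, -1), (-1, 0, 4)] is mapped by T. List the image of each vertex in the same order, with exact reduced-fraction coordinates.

T1 shear: x ← x + 2·y: (-2, -2, -1) → (-6, -2, -1); (-1, 0, 4) → (-1, 0, 4)
T2 shear: z ← z − 1/2·y: (-6, -2, -1) → (-6, -2, 0); (-1, 0, 4) → (-1, 0, 4)
T3 reflect across z = 0: (-6, -2, 0) → (-6, -2, 0); (-1, 0, 4) → (-1, 0, -4)

image vertices: (-6, -2, 0), (-1, 0, -4)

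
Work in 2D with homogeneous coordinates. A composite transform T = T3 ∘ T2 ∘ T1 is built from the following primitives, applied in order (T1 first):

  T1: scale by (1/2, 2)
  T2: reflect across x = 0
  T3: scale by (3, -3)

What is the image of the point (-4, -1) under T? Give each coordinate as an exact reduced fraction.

T(p) = (6, 6)

T1 scale by (1/2, 2): (-4, -1) → (-2, -2)
T2 reflect across x = 0: (-2, -2) → (2, -2)
T3 scale by (3, -3): (2, -2) → (6, 6)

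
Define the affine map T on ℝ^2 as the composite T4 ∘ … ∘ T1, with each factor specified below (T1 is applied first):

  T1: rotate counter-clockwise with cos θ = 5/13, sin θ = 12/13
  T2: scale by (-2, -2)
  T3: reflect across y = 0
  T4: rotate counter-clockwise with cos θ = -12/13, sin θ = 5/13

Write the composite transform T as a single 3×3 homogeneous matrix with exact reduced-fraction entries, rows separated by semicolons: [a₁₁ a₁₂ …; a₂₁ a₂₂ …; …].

T1 = [5/13 -12/13 0; 12/13 5/13 0; 0 0 1]
T2·T1 = [-10/13 24/13 0; -24/13 -10/13 0; 0 0 1]
T3·…·T1 = [-10/13 24/13 0; 24/13 10/13 0; 0 0 1]
T4·…·T1 = [0 -2 0; -2 0 0; 0 0 1]

T = [0 -2 0; -2 0 0; 0 0 1]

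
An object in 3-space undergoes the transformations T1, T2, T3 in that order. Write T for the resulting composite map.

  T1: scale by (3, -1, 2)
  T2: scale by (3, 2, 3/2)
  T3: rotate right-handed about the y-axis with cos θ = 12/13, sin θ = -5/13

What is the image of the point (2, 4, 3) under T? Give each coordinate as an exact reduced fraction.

T1 scale by (3, -1, 2): (2, 4, 3) → (6, -4, 6)
T2 scale by (3, 2, 3/2): (6, -4, 6) → (18, -8, 9)
T3 rotate right-handed about the y-axis with cos θ = 12/13, sin θ = -5/13: (18, -8, 9) → (171/13, -8, 198/13)

T(p) = (171/13, -8, 198/13)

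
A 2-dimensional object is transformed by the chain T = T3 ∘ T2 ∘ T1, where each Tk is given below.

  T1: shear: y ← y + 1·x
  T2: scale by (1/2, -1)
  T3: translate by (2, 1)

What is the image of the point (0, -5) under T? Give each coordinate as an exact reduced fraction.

T1 shear: y ← y + 1·x: (0, -5) → (0, -5)
T2 scale by (1/2, -1): (0, -5) → (0, 5)
T3 translate by (2, 1): (0, 5) → (2, 6)

T(p) = (2, 6)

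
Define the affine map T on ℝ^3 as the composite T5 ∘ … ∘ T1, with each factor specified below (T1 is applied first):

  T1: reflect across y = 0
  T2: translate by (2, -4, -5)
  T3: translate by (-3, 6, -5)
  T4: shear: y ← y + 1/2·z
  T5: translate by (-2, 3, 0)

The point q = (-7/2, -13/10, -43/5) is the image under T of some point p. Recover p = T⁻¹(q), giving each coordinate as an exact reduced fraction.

T1 = [1 0 0 0; 0 -1 0 0; 0 0 1 0; 0 0 0 1]
T2·T1 = [1 0 0 2; 0 -1 0 -4; 0 0 1 -5; 0 0 0 1]
T3·…·T1 = [1 0 0 -1; 0 -1 0 2; 0 0 1 -10; 0 0 0 1]
T4·…·T1 = [1 0 0 -1; 0 -1 1/2 -3; 0 0 1 -10; 0 0 0 1]
T5·…·T1 = [1 0 0 -3; 0 -1 1/2 0; 0 0 1 -10; 0 0 0 1]
det M = -1; M⁻¹ = [1 0 0 3; 0 -1 1/2 5; 0 0 1 10; 0 0 0 1]
M⁻¹ · (-7/2, -13/10, -43/5)ᵀ = (-1/2, 2, 7/5)ᵀ

p = (-1/2, 2, 7/5)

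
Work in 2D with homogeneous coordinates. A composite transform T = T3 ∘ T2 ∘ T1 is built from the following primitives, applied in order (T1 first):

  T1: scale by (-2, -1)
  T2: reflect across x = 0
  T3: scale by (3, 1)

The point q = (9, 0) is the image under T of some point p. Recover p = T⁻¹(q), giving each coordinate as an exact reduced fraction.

p = (3/2, 0)

T1 = [-2 0 0; 0 -1 0; 0 0 1]
T2·T1 = [2 0 0; 0 -1 0; 0 0 1]
T3·…·T1 = [6 0 0; 0 -1 0; 0 0 1]
det M = -6; M⁻¹ = [1/6 0 0; 0 -1 0; 0 0 1]
M⁻¹ · (9, 0)ᵀ = (3/2, 0)ᵀ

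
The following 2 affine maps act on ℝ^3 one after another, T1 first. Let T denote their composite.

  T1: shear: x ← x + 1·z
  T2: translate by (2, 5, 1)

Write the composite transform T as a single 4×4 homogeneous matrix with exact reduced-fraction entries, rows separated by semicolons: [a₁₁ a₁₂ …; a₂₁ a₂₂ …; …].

T = [1 0 1 2; 0 1 0 5; 0 0 1 1; 0 0 0 1]

T1 = [1 0 1 0; 0 1 0 0; 0 0 1 0; 0 0 0 1]
T2·T1 = [1 0 1 2; 0 1 0 5; 0 0 1 1; 0 0 0 1]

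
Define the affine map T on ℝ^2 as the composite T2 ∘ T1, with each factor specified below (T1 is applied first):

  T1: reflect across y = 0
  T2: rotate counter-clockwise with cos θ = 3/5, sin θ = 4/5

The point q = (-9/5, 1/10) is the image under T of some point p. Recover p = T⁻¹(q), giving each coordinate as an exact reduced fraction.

T1 = [1 0 0; 0 -1 0; 0 0 1]
T2·T1 = [3/5 4/5 0; 4/5 -3/5 0; 0 0 1]
det M = -1; M⁻¹ = [3/5 4/5 0; 4/5 -3/5 0; 0 0 1]
M⁻¹ · (-9/5, 1/10)ᵀ = (-1, -3/2)ᵀ

p = (-1, -3/2)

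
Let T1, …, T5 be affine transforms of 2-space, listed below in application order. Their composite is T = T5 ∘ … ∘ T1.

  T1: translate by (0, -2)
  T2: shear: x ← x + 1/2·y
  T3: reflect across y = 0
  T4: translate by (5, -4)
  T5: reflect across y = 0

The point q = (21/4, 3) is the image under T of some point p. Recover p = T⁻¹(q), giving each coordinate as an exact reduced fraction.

p = (3/4, 1)

T1 = [1 0 0; 0 1 -2; 0 0 1]
T2·T1 = [1 1/2 -1; 0 1 -2; 0 0 1]
T3·…·T1 = [1 1/2 -1; 0 -1 2; 0 0 1]
T4·…·T1 = [1 1/2 4; 0 -1 -2; 0 0 1]
T5·…·T1 = [1 1/2 4; 0 1 2; 0 0 1]
det M = 1; M⁻¹ = [1 -1/2 -3; 0 1 -2; 0 0 1]
M⁻¹ · (21/4, 3)ᵀ = (3/4, 1)ᵀ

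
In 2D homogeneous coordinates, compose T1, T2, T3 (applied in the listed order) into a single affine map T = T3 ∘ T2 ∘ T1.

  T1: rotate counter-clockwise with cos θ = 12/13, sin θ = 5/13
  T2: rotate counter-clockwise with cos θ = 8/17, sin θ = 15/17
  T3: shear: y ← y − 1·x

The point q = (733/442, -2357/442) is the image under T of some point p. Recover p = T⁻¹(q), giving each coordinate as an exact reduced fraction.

T1 = [12/13 -5/13 0; 5/13 12/13 0; 0 0 1]
T2·T1 = [21/221 -220/221 0; 220/221 21/221 0; 0 0 1]
T3·…·T1 = [21/221 -220/221 0; 199/221 241/221 0; 0 0 1]
det M = 1; M⁻¹ = [241/221 220/221 0; -199/221 21/221 0; 0 0 1]
M⁻¹ · (733/442, -2357/442)ᵀ = (-7/2, -2)ᵀ

p = (-7/2, -2)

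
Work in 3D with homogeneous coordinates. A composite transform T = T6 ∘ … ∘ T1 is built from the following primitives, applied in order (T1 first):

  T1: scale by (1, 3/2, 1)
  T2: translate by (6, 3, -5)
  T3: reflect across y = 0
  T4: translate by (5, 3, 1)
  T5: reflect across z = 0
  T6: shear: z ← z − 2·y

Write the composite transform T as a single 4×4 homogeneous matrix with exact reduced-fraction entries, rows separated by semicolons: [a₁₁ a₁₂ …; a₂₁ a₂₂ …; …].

T1 = [1 0 0 0; 0 3/2 0 0; 0 0 1 0; 0 0 0 1]
T2·T1 = [1 0 0 6; 0 3/2 0 3; 0 0 1 -5; 0 0 0 1]
T3·…·T1 = [1 0 0 6; 0 -3/2 0 -3; 0 0 1 -5; 0 0 0 1]
T4·…·T1 = [1 0 0 11; 0 -3/2 0 0; 0 0 1 -4; 0 0 0 1]
T5·…·T1 = [1 0 0 11; 0 -3/2 0 0; 0 0 -1 4; 0 0 0 1]
T6·…·T1 = [1 0 0 11; 0 -3/2 0 0; 0 3 -1 4; 0 0 0 1]

T = [1 0 0 11; 0 -3/2 0 0; 0 3 -1 4; 0 0 0 1]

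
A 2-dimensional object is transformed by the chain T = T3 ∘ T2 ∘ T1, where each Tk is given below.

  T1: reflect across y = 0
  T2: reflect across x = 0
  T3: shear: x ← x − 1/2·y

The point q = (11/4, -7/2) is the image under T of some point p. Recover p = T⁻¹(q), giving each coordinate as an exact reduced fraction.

p = (-1, 7/2)

T1 = [1 0 0; 0 -1 0; 0 0 1]
T2·T1 = [-1 0 0; 0 -1 0; 0 0 1]
T3·…·T1 = [-1 1/2 0; 0 -1 0; 0 0 1]
det M = 1; M⁻¹ = [-1 -1/2 0; 0 -1 0; 0 0 1]
M⁻¹ · (11/4, -7/2)ᵀ = (-1, 7/2)ᵀ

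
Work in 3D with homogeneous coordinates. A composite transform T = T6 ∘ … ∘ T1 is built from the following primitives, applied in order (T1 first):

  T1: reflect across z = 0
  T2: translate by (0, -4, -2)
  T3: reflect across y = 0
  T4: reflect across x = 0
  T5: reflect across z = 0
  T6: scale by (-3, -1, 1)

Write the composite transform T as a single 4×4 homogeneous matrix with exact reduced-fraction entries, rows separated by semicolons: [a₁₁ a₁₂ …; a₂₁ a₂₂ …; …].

T1 = [1 0 0 0; 0 1 0 0; 0 0 -1 0; 0 0 0 1]
T2·T1 = [1 0 0 0; 0 1 0 -4; 0 0 -1 -2; 0 0 0 1]
T3·…·T1 = [1 0 0 0; 0 -1 0 4; 0 0 -1 -2; 0 0 0 1]
T4·…·T1 = [-1 0 0 0; 0 -1 0 4; 0 0 -1 -2; 0 0 0 1]
T5·…·T1 = [-1 0 0 0; 0 -1 0 4; 0 0 1 2; 0 0 0 1]
T6·…·T1 = [3 0 0 0; 0 1 0 -4; 0 0 1 2; 0 0 0 1]

T = [3 0 0 0; 0 1 0 -4; 0 0 1 2; 0 0 0 1]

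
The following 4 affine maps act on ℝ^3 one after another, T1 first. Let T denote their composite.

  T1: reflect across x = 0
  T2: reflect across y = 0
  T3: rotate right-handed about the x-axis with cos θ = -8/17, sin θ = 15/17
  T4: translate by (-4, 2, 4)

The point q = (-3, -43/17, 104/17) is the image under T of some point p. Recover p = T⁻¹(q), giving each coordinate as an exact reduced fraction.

p = (-1, -4, 3)

T1 = [-1 0 0 0; 0 1 0 0; 0 0 1 0; 0 0 0 1]
T2·T1 = [-1 0 0 0; 0 -1 0 0; 0 0 1 0; 0 0 0 1]
T3·…·T1 = [-1 0 0 0; 0 8/17 -15/17 0; 0 -15/17 -8/17 0; 0 0 0 1]
T4·…·T1 = [-1 0 0 -4; 0 8/17 -15/17 2; 0 -15/17 -8/17 4; 0 0 0 1]
det M = 1; M⁻¹ = [-1 0 0 -4; 0 8/17 -15/17 44/17; 0 -15/17 -8/17 62/17; 0 0 0 1]
M⁻¹ · (-3, -43/17, 104/17)ᵀ = (-1, -4, 3)ᵀ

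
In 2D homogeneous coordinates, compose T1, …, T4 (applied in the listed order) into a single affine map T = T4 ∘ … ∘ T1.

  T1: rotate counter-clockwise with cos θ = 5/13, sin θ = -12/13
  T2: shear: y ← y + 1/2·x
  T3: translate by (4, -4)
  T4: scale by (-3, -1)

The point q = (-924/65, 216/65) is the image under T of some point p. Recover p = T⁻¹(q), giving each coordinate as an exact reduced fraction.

p = (0, 4/5)

T1 = [5/13 12/13 0; -12/13 5/13 0; 0 0 1]
T2·T1 = [5/13 12/13 0; -19/26 11/13 0; 0 0 1]
T3·…·T1 = [5/13 12/13 4; -19/26 11/13 -4; 0 0 1]
T4·…·T1 = [-15/13 -36/13 -12; 19/26 -11/13 4; 0 0 1]
det M = 3; M⁻¹ = [-11/39 12/13 -92/13; -19/78 -5/13 -18/13; 0 0 1]
M⁻¹ · (-924/65, 216/65)ᵀ = (0, 4/5)ᵀ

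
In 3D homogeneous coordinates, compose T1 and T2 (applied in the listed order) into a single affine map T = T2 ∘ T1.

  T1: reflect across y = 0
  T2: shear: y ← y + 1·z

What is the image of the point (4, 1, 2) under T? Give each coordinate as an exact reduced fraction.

T1 reflect across y = 0: (4, 1, 2) → (4, -1, 2)
T2 shear: y ← y + 1·z: (4, -1, 2) → (4, 1, 2)

T(p) = (4, 1, 2)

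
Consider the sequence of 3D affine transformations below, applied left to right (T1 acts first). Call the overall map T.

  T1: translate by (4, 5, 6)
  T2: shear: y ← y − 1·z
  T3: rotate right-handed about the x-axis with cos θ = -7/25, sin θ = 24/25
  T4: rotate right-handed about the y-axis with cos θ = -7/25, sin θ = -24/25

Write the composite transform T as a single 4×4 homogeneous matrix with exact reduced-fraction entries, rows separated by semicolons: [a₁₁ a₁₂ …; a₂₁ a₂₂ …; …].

T1 = [1 0 0 4; 0 1 0 5; 0 0 1 6; 0 0 0 1]
T2·T1 = [1 0 0 4; 0 1 -1 -1; 0 0 1 6; 0 0 0 1]
T3·…·T1 = [1 0 0 4; 0 -7/25 -17/25 -137/25; 0 24/25 -31/25 -66/25; 0 0 0 1]
T4·…·T1 = [-7/25 -576/625 744/625 884/625; 0 -7/25 -17/25 -137/25; 24/25 -168/625 217/625 2862/625; 0 0 0 1]

T = [-7/25 -576/625 744/625 884/625; 0 -7/25 -17/25 -137/25; 24/25 -168/625 217/625 2862/625; 0 0 0 1]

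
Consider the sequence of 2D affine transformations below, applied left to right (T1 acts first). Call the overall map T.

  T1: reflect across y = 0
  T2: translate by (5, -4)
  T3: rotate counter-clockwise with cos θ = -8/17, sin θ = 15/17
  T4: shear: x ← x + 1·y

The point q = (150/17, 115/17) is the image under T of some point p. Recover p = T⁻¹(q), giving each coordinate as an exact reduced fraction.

p = (0, 1)

T1 = [1 0 0; 0 -1 0; 0 0 1]
T2·T1 = [1 0 5; 0 -1 -4; 0 0 1]
T3·…·T1 = [-8/17 15/17 20/17; 15/17 8/17 107/17; 0 0 1]
T4·…·T1 = [7/17 23/17 127/17; 15/17 8/17 107/17; 0 0 1]
det M = -1; M⁻¹ = [-8/17 23/17 -5; 15/17 -7/17 -4; 0 0 1]
M⁻¹ · (150/17, 115/17)ᵀ = (0, 1)ᵀ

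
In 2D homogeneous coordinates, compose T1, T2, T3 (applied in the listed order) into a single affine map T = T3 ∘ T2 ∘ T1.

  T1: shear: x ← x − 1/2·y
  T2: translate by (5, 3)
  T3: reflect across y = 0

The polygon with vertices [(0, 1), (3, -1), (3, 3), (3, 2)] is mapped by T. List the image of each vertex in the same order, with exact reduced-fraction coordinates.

T1 shear: x ← x − 1/2·y: (0, 1) → (-1/2, 1); (3, -1) → (7/2, -1); (3, 3) → (3/2, 3); (3, 2) → (2, 2)
T2 translate by (5, 3): (-1/2, 1) → (9/2, 4); (7/2, -1) → (17/2, 2); (3/2, 3) → (13/2, 6); (2, 2) → (7, 5)
T3 reflect across y = 0: (9/2, 4) → (9/2, -4); (17/2, 2) → (17/2, -2); (13/2, 6) → (13/2, -6); (7, 5) → (7, -5)

image vertices: (9/2, -4), (17/2, -2), (13/2, -6), (7, -5)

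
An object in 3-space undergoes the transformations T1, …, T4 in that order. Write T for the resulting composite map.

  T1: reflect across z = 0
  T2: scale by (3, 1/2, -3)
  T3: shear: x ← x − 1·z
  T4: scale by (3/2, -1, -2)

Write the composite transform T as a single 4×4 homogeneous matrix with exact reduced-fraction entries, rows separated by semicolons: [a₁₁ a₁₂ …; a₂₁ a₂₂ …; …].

T1 = [1 0 0 0; 0 1 0 0; 0 0 -1 0; 0 0 0 1]
T2·T1 = [3 0 0 0; 0 1/2 0 0; 0 0 3 0; 0 0 0 1]
T3·…·T1 = [3 0 -3 0; 0 1/2 0 0; 0 0 3 0; 0 0 0 1]
T4·…·T1 = [9/2 0 -9/2 0; 0 -1/2 0 0; 0 0 -6 0; 0 0 0 1]

T = [9/2 0 -9/2 0; 0 -1/2 0 0; 0 0 -6 0; 0 0 0 1]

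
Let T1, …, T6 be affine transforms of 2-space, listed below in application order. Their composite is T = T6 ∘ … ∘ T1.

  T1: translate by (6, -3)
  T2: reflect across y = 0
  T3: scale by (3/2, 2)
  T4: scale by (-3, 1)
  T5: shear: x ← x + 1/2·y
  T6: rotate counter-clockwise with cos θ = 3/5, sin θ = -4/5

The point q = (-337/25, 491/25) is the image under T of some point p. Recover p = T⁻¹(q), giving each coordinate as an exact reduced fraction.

T1 = [1 0 6; 0 1 -3; 0 0 1]
T2·T1 = [1 0 6; 0 -1 3; 0 0 1]
T3·…·T1 = [3/2 0 9; 0 -2 6; 0 0 1]
T4·…·T1 = [-9/2 0 -27; 0 -2 6; 0 0 1]
T5·…·T1 = [-9/2 -1 -24; 0 -2 6; 0 0 1]
T6·…·T1 = [-27/10 -11/5 -48/5; 18/5 -2/5 114/5; 0 0 1]
det M = 9; M⁻¹ = [-2/45 11/45 -6; -2/5 -3/10 3; 0 0 1]
M⁻¹ · (-337/25, 491/25)ᵀ = (-3/5, 5/2)ᵀ

p = (-3/5, 5/2)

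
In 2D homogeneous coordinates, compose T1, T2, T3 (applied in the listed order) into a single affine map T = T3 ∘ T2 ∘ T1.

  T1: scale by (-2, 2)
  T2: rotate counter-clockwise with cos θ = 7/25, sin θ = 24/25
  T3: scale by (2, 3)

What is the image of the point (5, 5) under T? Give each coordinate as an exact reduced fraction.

T1 scale by (-2, 2): (5, 5) → (-10, 10)
T2 rotate counter-clockwise with cos θ = 7/25, sin θ = 24/25: (-10, 10) → (-62/5, -34/5)
T3 scale by (2, 3): (-62/5, -34/5) → (-124/5, -102/5)

T(p) = (-124/5, -102/5)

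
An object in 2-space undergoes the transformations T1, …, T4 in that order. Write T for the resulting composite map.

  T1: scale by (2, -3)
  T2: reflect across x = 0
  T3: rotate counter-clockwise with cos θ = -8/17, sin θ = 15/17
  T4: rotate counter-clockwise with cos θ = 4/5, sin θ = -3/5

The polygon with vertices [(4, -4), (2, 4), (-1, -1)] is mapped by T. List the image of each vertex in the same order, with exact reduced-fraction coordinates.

image vertices: (-1112/85, -516/85), (956/85, -492/85), (-226/85, 207/85)

T1 scale by (2, -3): (4, -4) → (8, 12); (2, 4) → (4, -12); (-1, -1) → (-2, 3)
T2 reflect across x = 0: (8, 12) → (-8, 12); (4, -12) → (-4, -12); (-2, 3) → (2, 3)
T3 rotate counter-clockwise with cos θ = -8/17, sin θ = 15/17: (-8, 12) → (-116/17, -216/17); (-4, -12) → (212/17, 36/17); (2, 3) → (-61/17, 6/17)
T4 rotate counter-clockwise with cos θ = 4/5, sin θ = -3/5: (-116/17, -216/17) → (-1112/85, -516/85); (212/17, 36/17) → (956/85, -492/85); (-61/17, 6/17) → (-226/85, 207/85)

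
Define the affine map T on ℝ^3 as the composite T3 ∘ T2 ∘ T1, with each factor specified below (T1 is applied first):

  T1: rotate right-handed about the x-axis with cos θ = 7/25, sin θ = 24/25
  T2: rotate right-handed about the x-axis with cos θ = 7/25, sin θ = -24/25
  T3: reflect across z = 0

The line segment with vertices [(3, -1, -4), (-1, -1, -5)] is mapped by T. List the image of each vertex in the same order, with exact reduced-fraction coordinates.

T1 rotate right-handed about the x-axis with cos θ = 7/25, sin θ = 24/25: (3, -1, -4) → (3, 89/25, -52/25); (-1, -1, -5) → (-1, 113/25, -59/25)
T2 rotate right-handed about the x-axis with cos θ = 7/25, sin θ = -24/25: (3, 89/25, -52/25) → (3, -1, -4); (-1, 113/25, -59/25) → (-1, -1, -5)
T3 reflect across z = 0: (3, -1, -4) → (3, -1, 4); (-1, -1, -5) → (-1, -1, 5)

image vertices: (3, -1, 4), (-1, -1, 5)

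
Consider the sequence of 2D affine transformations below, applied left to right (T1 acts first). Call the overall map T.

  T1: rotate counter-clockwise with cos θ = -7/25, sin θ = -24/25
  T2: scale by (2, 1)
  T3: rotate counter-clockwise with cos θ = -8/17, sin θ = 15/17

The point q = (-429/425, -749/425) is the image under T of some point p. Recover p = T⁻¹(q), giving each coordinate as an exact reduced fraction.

T1 = [-7/25 24/25 0; -24/25 -7/25 0; 0 0 1]
T2·T1 = [-14/25 48/25 0; -24/25 -7/25 0; 0 0 1]
T3·…·T1 = [472/425 -279/425 0; -18/425 776/425 0; 0 0 1]
det M = 2; M⁻¹ = [388/425 279/850 0; 9/425 236/425 0; 0 0 1]
M⁻¹ · (-429/425, -749/425)ᵀ = (-3/2, -1)ᵀ

p = (-3/2, -1)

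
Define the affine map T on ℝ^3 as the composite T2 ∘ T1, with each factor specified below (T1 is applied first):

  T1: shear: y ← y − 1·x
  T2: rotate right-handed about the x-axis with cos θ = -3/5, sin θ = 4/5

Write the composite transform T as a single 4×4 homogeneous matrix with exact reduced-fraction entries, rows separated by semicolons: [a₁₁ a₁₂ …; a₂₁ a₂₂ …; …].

T = [1 0 0 0; 3/5 -3/5 -4/5 0; -4/5 4/5 -3/5 0; 0 0 0 1]

T1 = [1 0 0 0; -1 1 0 0; 0 0 1 0; 0 0 0 1]
T2·T1 = [1 0 0 0; 3/5 -3/5 -4/5 0; -4/5 4/5 -3/5 0; 0 0 0 1]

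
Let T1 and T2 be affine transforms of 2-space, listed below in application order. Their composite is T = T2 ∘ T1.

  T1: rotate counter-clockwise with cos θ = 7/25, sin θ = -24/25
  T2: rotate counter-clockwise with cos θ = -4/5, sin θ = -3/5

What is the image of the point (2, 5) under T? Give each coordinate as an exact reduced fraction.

T1 rotate counter-clockwise with cos θ = 7/25, sin θ = -24/25: (2, 5) → (134/25, -13/25)
T2 rotate counter-clockwise with cos θ = -4/5, sin θ = -3/5: (134/25, -13/25) → (-23/5, -14/5)

T(p) = (-23/5, -14/5)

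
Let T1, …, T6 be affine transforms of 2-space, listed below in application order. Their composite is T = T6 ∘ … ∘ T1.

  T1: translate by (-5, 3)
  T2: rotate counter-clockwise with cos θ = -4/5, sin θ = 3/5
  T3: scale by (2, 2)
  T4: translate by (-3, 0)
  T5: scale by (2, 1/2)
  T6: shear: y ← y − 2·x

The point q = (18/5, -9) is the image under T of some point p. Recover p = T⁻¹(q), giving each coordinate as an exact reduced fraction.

T1 = [1 0 -5; 0 1 3; 0 0 1]
T2·T1 = [-4/5 -3/5 11/5; 3/5 -4/5 -27/5; 0 0 1]
T3·…·T1 = [-8/5 -6/5 22/5; 6/5 -8/5 -54/5; 0 0 1]
T4·…·T1 = [-8/5 -6/5 7/5; 6/5 -8/5 -54/5; 0 0 1]
T5·…·T1 = [-16/5 -12/5 14/5; 3/5 -4/5 -27/5; 0 0 1]
T6·…·T1 = [-16/5 -12/5 14/5; 7 4 -11; 0 0 1]
det M = 4; M⁻¹ = [1 3/5 19/5; -7/4 -4/5 -39/10; 0 0 1]
M⁻¹ · (18/5, -9)ᵀ = (2, -3)ᵀ

p = (2, -3)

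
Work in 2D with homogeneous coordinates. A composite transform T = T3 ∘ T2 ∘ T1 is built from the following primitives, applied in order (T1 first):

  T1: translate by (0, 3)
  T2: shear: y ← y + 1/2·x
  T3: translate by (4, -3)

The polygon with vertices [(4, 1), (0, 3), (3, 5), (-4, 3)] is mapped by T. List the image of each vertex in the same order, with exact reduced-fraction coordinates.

image vertices: (8, 3), (4, 3), (7, 13/2), (0, 1)

T1 translate by (0, 3): (4, 1) → (4, 4); (0, 3) → (0, 6); (3, 5) → (3, 8); (-4, 3) → (-4, 6)
T2 shear: y ← y + 1/2·x: (4, 4) → (4, 6); (0, 6) → (0, 6); (3, 8) → (3, 19/2); (-4, 6) → (-4, 4)
T3 translate by (4, -3): (4, 6) → (8, 3); (0, 6) → (4, 3); (3, 19/2) → (7, 13/2); (-4, 4) → (0, 1)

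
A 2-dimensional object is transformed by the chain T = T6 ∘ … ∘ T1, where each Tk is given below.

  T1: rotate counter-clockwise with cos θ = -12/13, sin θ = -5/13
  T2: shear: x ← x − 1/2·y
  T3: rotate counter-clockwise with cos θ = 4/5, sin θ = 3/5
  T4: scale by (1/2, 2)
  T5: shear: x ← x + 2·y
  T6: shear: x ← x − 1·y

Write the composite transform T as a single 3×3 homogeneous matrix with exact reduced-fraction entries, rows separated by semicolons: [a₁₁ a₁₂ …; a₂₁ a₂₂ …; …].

T = [-217/130 2/13 0; -97/65 -6/13 0; 0 0 1]

T1 = [-12/13 5/13 0; -5/13 -12/13 0; 0 0 1]
T2·T1 = [-19/26 11/13 0; -5/13 -12/13 0; 0 0 1]
T3·…·T1 = [-23/65 16/13 0; -97/130 -3/13 0; 0 0 1]
T4·…·T1 = [-23/130 8/13 0; -97/65 -6/13 0; 0 0 1]
T5·…·T1 = [-411/130 -4/13 0; -97/65 -6/13 0; 0 0 1]
T6·…·T1 = [-217/130 2/13 0; -97/65 -6/13 0; 0 0 1]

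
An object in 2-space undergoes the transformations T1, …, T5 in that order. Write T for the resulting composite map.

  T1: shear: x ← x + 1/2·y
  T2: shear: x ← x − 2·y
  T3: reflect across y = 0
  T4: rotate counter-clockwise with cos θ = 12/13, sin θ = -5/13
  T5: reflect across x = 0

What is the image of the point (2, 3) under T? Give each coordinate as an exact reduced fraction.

T1 shear: x ← x + 1/2·y: (2, 3) → (7/2, 3)
T2 shear: x ← x − 2·y: (7/2, 3) → (-5/2, 3)
T3 reflect across y = 0: (-5/2, 3) → (-5/2, -3)
T4 rotate counter-clockwise with cos θ = 12/13, sin θ = -5/13: (-5/2, -3) → (-45/13, -47/26)
T5 reflect across x = 0: (-45/13, -47/26) → (45/13, -47/26)

T(p) = (45/13, -47/26)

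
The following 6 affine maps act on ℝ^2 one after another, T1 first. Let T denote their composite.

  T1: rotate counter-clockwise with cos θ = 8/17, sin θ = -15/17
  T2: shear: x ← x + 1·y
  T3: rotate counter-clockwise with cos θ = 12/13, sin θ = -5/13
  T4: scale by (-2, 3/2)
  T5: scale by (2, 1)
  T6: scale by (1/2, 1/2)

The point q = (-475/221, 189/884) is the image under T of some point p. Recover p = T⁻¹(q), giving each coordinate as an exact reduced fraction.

p = (-1/2, 1/2)

T1 = [8/17 15/17 0; -15/17 8/17 0; 0 0 1]
T2·T1 = [-7/17 23/17 0; -15/17 8/17 0; 0 0 1]
T3·…·T1 = [-159/221 316/221 0; -145/221 -19/221 0; 0 0 1]
T4·…·T1 = [318/221 -632/221 0; -435/442 -57/442 0; 0 0 1]
T5·…·T1 = [636/221 -1264/221 0; -435/442 -57/442 0; 0 0 1]
T6·…·T1 = [318/221 -632/221 0; -435/884 -57/884 0; 0 0 1]
det M = -3/2; M⁻¹ = [19/442 -1264/663 0; -145/442 -212/221 0; 0 0 1]
M⁻¹ · (-475/221, 189/884)ᵀ = (-1/2, 1/2)ᵀ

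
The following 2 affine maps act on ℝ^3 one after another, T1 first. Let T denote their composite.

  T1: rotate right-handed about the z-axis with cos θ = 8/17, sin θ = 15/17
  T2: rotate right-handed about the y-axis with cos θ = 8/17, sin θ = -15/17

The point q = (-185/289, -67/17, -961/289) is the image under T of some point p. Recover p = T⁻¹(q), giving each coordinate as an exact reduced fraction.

p = (-5, 1, -1)

T1 = [8/17 -15/17 0 0; 15/17 8/17 0 0; 0 0 1 0; 0 0 0 1]
T2·T1 = [64/289 -120/289 -15/17 0; 15/17 8/17 0 0; 120/289 -225/289 8/17 0; 0 0 0 1]
det M = 1; M⁻¹ = [64/289 15/17 120/289 0; -120/289 8/17 -225/289 0; -15/17 0 8/17 0; 0 0 0 1]
M⁻¹ · (-185/289, -67/17, -961/289)ᵀ = (-5, 1, -1)ᵀ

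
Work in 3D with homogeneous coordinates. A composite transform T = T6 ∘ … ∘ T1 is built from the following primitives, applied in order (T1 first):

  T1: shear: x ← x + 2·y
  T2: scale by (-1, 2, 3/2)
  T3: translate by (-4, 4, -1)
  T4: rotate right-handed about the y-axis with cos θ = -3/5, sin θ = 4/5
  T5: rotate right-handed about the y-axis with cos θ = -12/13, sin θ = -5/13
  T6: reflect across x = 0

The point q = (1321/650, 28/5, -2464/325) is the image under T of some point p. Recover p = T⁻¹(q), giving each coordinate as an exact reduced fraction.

T1 = [1 2 0 0; 0 1 0 0; 0 0 1 0; 0 0 0 1]
T2·T1 = [-1 -2 0 0; 0 2 0 0; 0 0 3/2 0; 0 0 0 1]
T3·…·T1 = [-1 -2 0 -4; 0 2 0 4; 0 0 3/2 -1; 0 0 0 1]
T4·…·T1 = [3/5 6/5 6/5 8/5; 0 2 0 4; 4/5 8/5 -9/10 19/5; 0 0 0 1]
T5·…·T1 = [-56/65 -112/65 -99/130 -191/65; 0 2 0 4; -33/65 -66/65 84/65 -188/65; 0 0 0 1]
T6·…·T1 = [56/65 112/65 99/130 191/65; 0 2 0 4; -33/65 -66/65 84/65 -188/65; 0 0 0 1]
det M = 3; M⁻¹ = [56/65 -1 -33/65 0; 0 1/2 0 -2; 22/65 0 112/195 2/3; 0 0 0 1]
M⁻¹ · (1321/650, 28/5, -2464/325)ᵀ = (0, 4/5, -3)ᵀ

p = (0, 4/5, -3)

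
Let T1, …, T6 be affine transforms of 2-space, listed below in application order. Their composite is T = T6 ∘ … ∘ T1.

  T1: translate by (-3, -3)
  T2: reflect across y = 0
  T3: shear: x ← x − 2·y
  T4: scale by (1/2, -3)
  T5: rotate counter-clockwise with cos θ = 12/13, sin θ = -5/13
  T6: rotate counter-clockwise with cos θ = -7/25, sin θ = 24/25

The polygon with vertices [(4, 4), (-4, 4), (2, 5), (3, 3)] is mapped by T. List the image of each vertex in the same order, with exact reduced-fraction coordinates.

image vertices: (-183/65, 237/130), (-1059/325, -1399/650), (-1884/325, 1401/650), (0, 0)

T1 translate by (-3, -3): (4, 4) → (1, 1); (-4, 4) → (-7, 1); (2, 5) → (-1, 2); (3, 3) → (0, 0)
T2 reflect across y = 0: (1, 1) → (1, -1); (-7, 1) → (-7, -1); (-1, 2) → (-1, -2); (0, 0) → (0, 0)
T3 shear: x ← x − 2·y: (1, -1) → (3, -1); (-7, -1) → (-5, -1); (-1, -2) → (3, -2); (0, 0) → (0, 0)
T4 scale by (1/2, -3): (3, -1) → (3/2, 3); (-5, -1) → (-5/2, 3); (3, -2) → (3/2, 6); (0, 0) → (0, 0)
T5 rotate counter-clockwise with cos θ = 12/13, sin θ = -5/13: (3/2, 3) → (33/13, 57/26); (-5/2, 3) → (-15/13, 97/26); (3/2, 6) → (48/13, 129/26); (0, 0) → (0, 0)
T6 rotate counter-clockwise with cos θ = -7/25, sin θ = 24/25: (33/13, 57/26) → (-183/65, 237/130); (-15/13, 97/26) → (-1059/325, -1399/650); (48/13, 129/26) → (-1884/325, 1401/650); (0, 0) → (0, 0)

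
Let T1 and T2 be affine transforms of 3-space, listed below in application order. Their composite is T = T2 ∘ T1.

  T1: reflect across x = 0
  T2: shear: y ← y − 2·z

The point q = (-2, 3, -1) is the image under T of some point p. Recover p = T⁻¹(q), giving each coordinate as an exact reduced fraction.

p = (2, 1, -1)

T1 = [-1 0 0 0; 0 1 0 0; 0 0 1 0; 0 0 0 1]
T2·T1 = [-1 0 0 0; 0 1 -2 0; 0 0 1 0; 0 0 0 1]
det M = -1; M⁻¹ = [-1 0 0 0; 0 1 2 0; 0 0 1 0; 0 0 0 1]
M⁻¹ · (-2, 3, -1)ᵀ = (2, 1, -1)ᵀ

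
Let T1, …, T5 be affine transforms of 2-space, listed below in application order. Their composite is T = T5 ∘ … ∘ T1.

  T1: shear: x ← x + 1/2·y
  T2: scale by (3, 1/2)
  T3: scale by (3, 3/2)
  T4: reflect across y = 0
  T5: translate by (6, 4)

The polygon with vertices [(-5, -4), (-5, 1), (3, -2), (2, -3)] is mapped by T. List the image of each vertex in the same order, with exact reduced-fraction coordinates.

image vertices: (-57, 7), (-69/2, 13/4), (24, 11/2), (21/2, 25/4)

T1 shear: x ← x + 1/2·y: (-5, -4) → (-7, -4); (-5, 1) → (-9/2, 1); (3, -2) → (2, -2); (2, -3) → (1/2, -3)
T2 scale by (3, 1/2): (-7, -4) → (-21, -2); (-9/2, 1) → (-27/2, 1/2); (2, -2) → (6, -1); (1/2, -3) → (3/2, -3/2)
T3 scale by (3, 3/2): (-21, -2) → (-63, -3); (-27/2, 1/2) → (-81/2, 3/4); (6, -1) → (18, -3/2); (3/2, -3/2) → (9/2, -9/4)
T4 reflect across y = 0: (-63, -3) → (-63, 3); (-81/2, 3/4) → (-81/2, -3/4); (18, -3/2) → (18, 3/2); (9/2, -9/4) → (9/2, 9/4)
T5 translate by (6, 4): (-63, 3) → (-57, 7); (-81/2, -3/4) → (-69/2, 13/4); (18, 3/2) → (24, 11/2); (9/2, 9/4) → (21/2, 25/4)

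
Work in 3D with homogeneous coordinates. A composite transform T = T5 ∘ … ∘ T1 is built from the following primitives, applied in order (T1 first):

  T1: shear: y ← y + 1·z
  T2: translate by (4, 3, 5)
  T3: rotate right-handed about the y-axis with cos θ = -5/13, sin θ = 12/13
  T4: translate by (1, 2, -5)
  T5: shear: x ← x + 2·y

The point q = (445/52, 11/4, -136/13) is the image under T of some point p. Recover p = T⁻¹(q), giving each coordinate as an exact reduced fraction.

p = (1/4, -5/4, -1)

T1 = [1 0 0 0; 0 1 1 0; 0 0 1 0; 0 0 0 1]
T2·T1 = [1 0 0 4; 0 1 1 3; 0 0 1 5; 0 0 0 1]
T3·…·T1 = [-5/13 0 12/13 40/13; 0 1 1 3; -12/13 0 -5/13 -73/13; 0 0 0 1]
T4·…·T1 = [-5/13 0 12/13 53/13; 0 1 1 5; -12/13 0 -5/13 -138/13; 0 0 0 1]
T5·…·T1 = [-5/13 2 38/13 183/13; 0 1 1 5; -12/13 0 -5/13 -138/13; 0 0 0 1]
det M = 1; M⁻¹ = [-5/13 10/13 -12/13 -107/13; -12/13 37/13 5/13 37/13; 12/13 -24/13 -5/13 -102/13; 0 0 0 1]
M⁻¹ · (445/52, 11/4, -136/13)ᵀ = (1/4, -5/4, -1)ᵀ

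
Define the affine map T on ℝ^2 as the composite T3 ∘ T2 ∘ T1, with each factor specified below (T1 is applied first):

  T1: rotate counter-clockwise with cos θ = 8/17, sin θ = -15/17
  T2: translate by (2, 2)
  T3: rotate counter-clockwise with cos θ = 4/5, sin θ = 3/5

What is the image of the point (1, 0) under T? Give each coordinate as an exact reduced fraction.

T(p) = (111/85, 202/85)

T1 rotate counter-clockwise with cos θ = 8/17, sin θ = -15/17: (1, 0) → (8/17, -15/17)
T2 translate by (2, 2): (8/17, -15/17) → (42/17, 19/17)
T3 rotate counter-clockwise with cos θ = 4/5, sin θ = 3/5: (42/17, 19/17) → (111/85, 202/85)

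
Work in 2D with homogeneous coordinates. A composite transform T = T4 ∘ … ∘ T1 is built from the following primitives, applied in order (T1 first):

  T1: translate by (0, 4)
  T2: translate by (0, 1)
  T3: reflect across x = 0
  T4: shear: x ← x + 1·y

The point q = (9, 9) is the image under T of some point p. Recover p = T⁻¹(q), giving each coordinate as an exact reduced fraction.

T1 = [1 0 0; 0 1 4; 0 0 1]
T2·T1 = [1 0 0; 0 1 5; 0 0 1]
T3·…·T1 = [-1 0 0; 0 1 5; 0 0 1]
T4·…·T1 = [-1 1 5; 0 1 5; 0 0 1]
det M = -1; M⁻¹ = [-1 1 0; 0 1 -5; 0 0 1]
M⁻¹ · (9, 9)ᵀ = (0, 4)ᵀ

p = (0, 4)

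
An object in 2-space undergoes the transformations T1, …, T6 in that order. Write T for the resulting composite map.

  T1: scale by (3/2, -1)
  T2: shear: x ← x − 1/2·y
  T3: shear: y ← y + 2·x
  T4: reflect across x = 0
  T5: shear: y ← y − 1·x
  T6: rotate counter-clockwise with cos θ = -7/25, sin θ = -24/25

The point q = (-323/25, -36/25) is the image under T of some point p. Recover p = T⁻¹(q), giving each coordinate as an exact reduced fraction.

T1 = [3/2 0 0; 0 -1 0; 0 0 1]
T2·T1 = [3/2 1/2 0; 0 -1 0; 0 0 1]
T3·…·T1 = [3/2 1/2 0; 3 0 0; 0 0 1]
T4·…·T1 = [-3/2 -1/2 0; 3 0 0; 0 0 1]
T5·…·T1 = [-3/2 -1/2 0; 9/2 1/2 0; 0 0 1]
T6·…·T1 = [237/50 31/50 0; 9/50 17/50 0; 0 0 1]
det M = 3/2; M⁻¹ = [17/75 -31/75 0; -3/25 79/25 0; 0 0 1]
M⁻¹ · (-323/25, -36/25)ᵀ = (-7/3, -3)ᵀ

p = (-7/3, -3)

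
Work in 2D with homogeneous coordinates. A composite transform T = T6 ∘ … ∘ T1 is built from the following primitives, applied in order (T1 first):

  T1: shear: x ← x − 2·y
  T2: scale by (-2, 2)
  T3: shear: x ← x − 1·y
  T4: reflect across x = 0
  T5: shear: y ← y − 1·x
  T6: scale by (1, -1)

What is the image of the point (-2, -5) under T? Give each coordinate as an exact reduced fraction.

T1 shear: x ← x − 2·y: (-2, -5) → (8, -5)
T2 scale by (-2, 2): (8, -5) → (-16, -10)
T3 shear: x ← x − 1·y: (-16, -10) → (-6, -10)
T4 reflect across x = 0: (-6, -10) → (6, -10)
T5 shear: y ← y − 1·x: (6, -10) → (6, -16)
T6 scale by (1, -1): (6, -16) → (6, 16)

T(p) = (6, 16)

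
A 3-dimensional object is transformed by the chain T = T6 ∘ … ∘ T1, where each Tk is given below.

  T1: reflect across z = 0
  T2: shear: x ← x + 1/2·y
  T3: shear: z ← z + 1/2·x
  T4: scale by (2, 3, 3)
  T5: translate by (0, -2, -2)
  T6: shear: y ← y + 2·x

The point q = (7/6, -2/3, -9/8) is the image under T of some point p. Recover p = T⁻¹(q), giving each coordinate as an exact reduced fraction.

p = (3/4, -1/3, 0)

T1 = [1 0 0 0; 0 1 0 0; 0 0 -1 0; 0 0 0 1]
T2·T1 = [1 1/2 0 0; 0 1 0 0; 0 0 -1 0; 0 0 0 1]
T3·…·T1 = [1 1/2 0 0; 0 1 0 0; 1/2 1/4 -1 0; 0 0 0 1]
T4·…·T1 = [2 1 0 0; 0 3 0 0; 3/2 3/4 -3 0; 0 0 0 1]
T5·…·T1 = [2 1 0 0; 0 3 0 -2; 3/2 3/4 -3 -2; 0 0 0 1]
T6·…·T1 = [2 1 0 0; 4 5 0 -2; 3/2 3/4 -3 -2; 0 0 0 1]
det M = -18; M⁻¹ = [5/6 -1/6 0 -1/3; -2/3 1/3 0 2/3; 1/4 0 -1/3 -2/3; 0 0 0 1]
M⁻¹ · (7/6, -2/3, -9/8)ᵀ = (3/4, -1/3, 0)ᵀ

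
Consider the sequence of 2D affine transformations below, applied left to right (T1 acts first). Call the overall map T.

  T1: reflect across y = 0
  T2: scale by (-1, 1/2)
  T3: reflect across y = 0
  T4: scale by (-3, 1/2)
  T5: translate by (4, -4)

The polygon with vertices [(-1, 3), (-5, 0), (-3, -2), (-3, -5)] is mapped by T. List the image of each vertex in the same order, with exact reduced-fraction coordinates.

T1 reflect across y = 0: (-1, 3) → (-1, -3); (-5, 0) → (-5, 0); (-3, -2) → (-3, 2); (-3, -5) → (-3, 5)
T2 scale by (-1, 1/2): (-1, -3) → (1, -3/2); (-5, 0) → (5, 0); (-3, 2) → (3, 1); (-3, 5) → (3, 5/2)
T3 reflect across y = 0: (1, -3/2) → (1, 3/2); (5, 0) → (5, 0); (3, 1) → (3, -1); (3, 5/2) → (3, -5/2)
T4 scale by (-3, 1/2): (1, 3/2) → (-3, 3/4); (5, 0) → (-15, 0); (3, -1) → (-9, -1/2); (3, -5/2) → (-9, -5/4)
T5 translate by (4, -4): (-3, 3/4) → (1, -13/4); (-15, 0) → (-11, -4); (-9, -1/2) → (-5, -9/2); (-9, -5/4) → (-5, -21/4)

image vertices: (1, -13/4), (-11, -4), (-5, -9/2), (-5, -21/4)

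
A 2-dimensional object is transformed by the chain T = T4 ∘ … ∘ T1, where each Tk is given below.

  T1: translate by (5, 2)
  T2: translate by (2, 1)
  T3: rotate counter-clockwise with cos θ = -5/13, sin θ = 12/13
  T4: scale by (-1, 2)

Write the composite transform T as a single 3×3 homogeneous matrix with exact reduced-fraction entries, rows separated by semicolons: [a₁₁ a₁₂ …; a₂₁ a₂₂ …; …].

T1 = [1 0 5; 0 1 2; 0 0 1]
T2·T1 = [1 0 7; 0 1 3; 0 0 1]
T3·…·T1 = [-5/13 -12/13 -71/13; 12/13 -5/13 69/13; 0 0 1]
T4·…·T1 = [5/13 12/13 71/13; 24/13 -10/13 138/13; 0 0 1]

T = [5/13 12/13 71/13; 24/13 -10/13 138/13; 0 0 1]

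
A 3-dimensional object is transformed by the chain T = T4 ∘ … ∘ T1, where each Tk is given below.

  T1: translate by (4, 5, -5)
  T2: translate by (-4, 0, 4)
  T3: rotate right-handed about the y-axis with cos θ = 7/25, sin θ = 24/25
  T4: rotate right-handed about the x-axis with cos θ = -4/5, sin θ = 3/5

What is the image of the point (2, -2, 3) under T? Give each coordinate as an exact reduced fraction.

T1 translate by (4, 5, -5): (2, -2, 3) → (6, 3, -2)
T2 translate by (-4, 0, 4): (6, 3, -2) → (2, 3, 2)
T3 rotate right-handed about the y-axis with cos θ = 7/25, sin θ = 24/25: (2, 3, 2) → (62/25, 3, -34/25)
T4 rotate right-handed about the x-axis with cos θ = -4/5, sin θ = 3/5: (62/25, 3, -34/25) → (62/25, -198/125, 361/125)

T(p) = (62/25, -198/125, 361/125)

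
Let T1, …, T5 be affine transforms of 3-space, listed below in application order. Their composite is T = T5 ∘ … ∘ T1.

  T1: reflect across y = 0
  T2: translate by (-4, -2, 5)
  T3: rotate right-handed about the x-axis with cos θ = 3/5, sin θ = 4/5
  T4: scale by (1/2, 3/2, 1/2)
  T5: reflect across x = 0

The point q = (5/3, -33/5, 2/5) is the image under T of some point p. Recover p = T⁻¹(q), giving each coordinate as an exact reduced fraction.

T1 = [1 0 0 0; 0 -1 0 0; 0 0 1 0; 0 0 0 1]
T2·T1 = [1 0 0 -4; 0 -1 0 -2; 0 0 1 5; 0 0 0 1]
T3·…·T1 = [1 0 0 -4; 0 -3/5 -4/5 -26/5; 0 -4/5 3/5 7/5; 0 0 0 1]
T4·…·T1 = [1/2 0 0 -2; 0 -9/10 -6/5 -39/5; 0 -2/5 3/10 7/10; 0 0 0 1]
T5·…·T1 = [-1/2 0 0 2; 0 -9/10 -6/5 -39/5; 0 -2/5 3/10 7/10; 0 0 0 1]
det M = 3/8; M⁻¹ = [-2 0 0 4; 0 -2/5 -8/5 -2; 0 -8/15 6/5 -5; 0 0 0 1]
M⁻¹ · (5/3, -33/5, 2/5)ᵀ = (2/3, 0, -1)ᵀ

p = (2/3, 0, -1)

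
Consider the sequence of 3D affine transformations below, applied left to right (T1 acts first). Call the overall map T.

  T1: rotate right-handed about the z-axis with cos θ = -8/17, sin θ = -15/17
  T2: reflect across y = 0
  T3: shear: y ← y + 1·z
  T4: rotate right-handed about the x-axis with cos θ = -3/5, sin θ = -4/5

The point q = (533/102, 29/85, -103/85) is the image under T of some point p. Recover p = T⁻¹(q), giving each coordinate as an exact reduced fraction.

p = (-8/3, 9/2, 1)

T1 = [-8/17 15/17 0 0; -15/17 -8/17 0 0; 0 0 1 0; 0 0 0 1]
T2·T1 = [-8/17 15/17 0 0; 15/17 8/17 0 0; 0 0 1 0; 0 0 0 1]
T3·…·T1 = [-8/17 15/17 0 0; 15/17 8/17 1 0; 0 0 1 0; 0 0 0 1]
T4·…·T1 = [-8/17 15/17 0 0; -9/17 -24/85 1/5 0; -12/17 -32/85 -7/5 0; 0 0 0 1]
det M = -1; M⁻¹ = [-8/17 -21/17 -3/17 0; 15/17 -56/85 -8/85 0; 0 4/5 -3/5 0; 0 0 0 1]
M⁻¹ · (533/102, 29/85, -103/85)ᵀ = (-8/3, 9/2, 1)ᵀ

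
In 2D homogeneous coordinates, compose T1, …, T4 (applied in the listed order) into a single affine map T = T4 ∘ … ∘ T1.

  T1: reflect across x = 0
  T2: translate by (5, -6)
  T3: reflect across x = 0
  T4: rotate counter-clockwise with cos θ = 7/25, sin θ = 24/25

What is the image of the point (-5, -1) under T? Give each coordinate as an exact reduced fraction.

T1 reflect across x = 0: (-5, -1) → (5, -1)
T2 translate by (5, -6): (5, -1) → (10, -7)
T3 reflect across x = 0: (10, -7) → (-10, -7)
T4 rotate counter-clockwise with cos θ = 7/25, sin θ = 24/25: (-10, -7) → (98/25, -289/25)

T(p) = (98/25, -289/25)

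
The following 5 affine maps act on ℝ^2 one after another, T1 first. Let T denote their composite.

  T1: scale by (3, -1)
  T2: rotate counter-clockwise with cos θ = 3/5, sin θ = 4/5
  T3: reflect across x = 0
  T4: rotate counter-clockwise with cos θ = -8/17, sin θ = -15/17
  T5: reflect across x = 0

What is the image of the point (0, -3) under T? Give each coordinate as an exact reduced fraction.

T1 scale by (3, -1): (0, -3) → (0, 3)
T2 rotate counter-clockwise with cos θ = 3/5, sin θ = 4/5: (0, 3) → (-12/5, 9/5)
T3 reflect across x = 0: (-12/5, 9/5) → (12/5, 9/5)
T4 rotate counter-clockwise with cos θ = -8/17, sin θ = -15/17: (12/5, 9/5) → (39/85, -252/85)
T5 reflect across x = 0: (39/85, -252/85) → (-39/85, -252/85)

T(p) = (-39/85, -252/85)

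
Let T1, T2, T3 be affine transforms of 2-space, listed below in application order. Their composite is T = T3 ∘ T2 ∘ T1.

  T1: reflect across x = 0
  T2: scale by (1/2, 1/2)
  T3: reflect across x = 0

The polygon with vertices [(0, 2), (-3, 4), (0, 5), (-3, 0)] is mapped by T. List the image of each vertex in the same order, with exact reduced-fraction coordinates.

image vertices: (0, 1), (-3/2, 2), (0, 5/2), (-3/2, 0)

T1 reflect across x = 0: (0, 2) → (0, 2); (-3, 4) → (3, 4); (0, 5) → (0, 5); (-3, 0) → (3, 0)
T2 scale by (1/2, 1/2): (0, 2) → (0, 1); (3, 4) → (3/2, 2); (0, 5) → (0, 5/2); (3, 0) → (3/2, 0)
T3 reflect across x = 0: (0, 1) → (0, 1); (3/2, 2) → (-3/2, 2); (0, 5/2) → (0, 5/2); (3/2, 0) → (-3/2, 0)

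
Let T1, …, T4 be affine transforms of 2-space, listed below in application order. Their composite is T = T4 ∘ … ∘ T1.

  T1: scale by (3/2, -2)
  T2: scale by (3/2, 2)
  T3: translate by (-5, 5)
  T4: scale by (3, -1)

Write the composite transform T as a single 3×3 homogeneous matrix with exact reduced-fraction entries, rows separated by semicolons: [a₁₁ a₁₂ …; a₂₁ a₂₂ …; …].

T1 = [3/2 0 0; 0 -2 0; 0 0 1]
T2·T1 = [9/4 0 0; 0 -4 0; 0 0 1]
T3·…·T1 = [9/4 0 -5; 0 -4 5; 0 0 1]
T4·…·T1 = [27/4 0 -15; 0 4 -5; 0 0 1]

T = [27/4 0 -15; 0 4 -5; 0 0 1]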